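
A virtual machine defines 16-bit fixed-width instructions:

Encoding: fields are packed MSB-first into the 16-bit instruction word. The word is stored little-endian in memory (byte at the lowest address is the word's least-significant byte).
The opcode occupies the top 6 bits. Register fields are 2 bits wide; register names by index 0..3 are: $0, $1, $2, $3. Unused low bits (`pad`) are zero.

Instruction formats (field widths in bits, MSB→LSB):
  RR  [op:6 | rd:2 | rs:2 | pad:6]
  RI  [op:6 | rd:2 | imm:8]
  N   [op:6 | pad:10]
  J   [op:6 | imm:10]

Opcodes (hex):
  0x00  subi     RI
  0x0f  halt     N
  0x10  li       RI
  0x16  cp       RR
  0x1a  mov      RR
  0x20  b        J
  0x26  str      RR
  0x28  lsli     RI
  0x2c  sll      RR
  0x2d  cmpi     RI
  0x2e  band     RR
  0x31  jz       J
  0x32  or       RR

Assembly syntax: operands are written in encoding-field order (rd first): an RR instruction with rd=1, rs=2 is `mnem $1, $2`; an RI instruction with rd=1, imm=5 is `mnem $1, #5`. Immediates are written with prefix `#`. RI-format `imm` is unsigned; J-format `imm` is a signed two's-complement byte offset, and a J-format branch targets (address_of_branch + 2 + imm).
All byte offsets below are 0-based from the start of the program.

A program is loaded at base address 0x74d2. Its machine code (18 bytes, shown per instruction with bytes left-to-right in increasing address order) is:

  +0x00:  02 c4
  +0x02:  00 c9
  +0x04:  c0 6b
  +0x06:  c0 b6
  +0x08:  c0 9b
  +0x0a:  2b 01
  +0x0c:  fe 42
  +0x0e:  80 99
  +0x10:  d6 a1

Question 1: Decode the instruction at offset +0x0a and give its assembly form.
subi $1, #43

off 0x0a: read 2b 01 as little → 0x012b
  opcode bits[15:10]=0x0: subi/RI
  rd: (w>>8)&0x3=0x1 → $1
  imm: (w>>0)&0xff=0x2b → #43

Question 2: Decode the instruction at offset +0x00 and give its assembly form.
jz #2

[00] 02 c4 → 0xc402
  opcode bits[15:10]=0x31: jz/J
  imm@[9:0]=0x2 ⇒ #2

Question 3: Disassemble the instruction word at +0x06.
[06] c0 b6 → 0xb6c0
  opcode bits[15:10]=0x2d: cmpi/RI
  rd@[9:8]=0x2 ⇒ $2
  imm@[7:0]=0xc0 ⇒ #192

cmpi $2, #192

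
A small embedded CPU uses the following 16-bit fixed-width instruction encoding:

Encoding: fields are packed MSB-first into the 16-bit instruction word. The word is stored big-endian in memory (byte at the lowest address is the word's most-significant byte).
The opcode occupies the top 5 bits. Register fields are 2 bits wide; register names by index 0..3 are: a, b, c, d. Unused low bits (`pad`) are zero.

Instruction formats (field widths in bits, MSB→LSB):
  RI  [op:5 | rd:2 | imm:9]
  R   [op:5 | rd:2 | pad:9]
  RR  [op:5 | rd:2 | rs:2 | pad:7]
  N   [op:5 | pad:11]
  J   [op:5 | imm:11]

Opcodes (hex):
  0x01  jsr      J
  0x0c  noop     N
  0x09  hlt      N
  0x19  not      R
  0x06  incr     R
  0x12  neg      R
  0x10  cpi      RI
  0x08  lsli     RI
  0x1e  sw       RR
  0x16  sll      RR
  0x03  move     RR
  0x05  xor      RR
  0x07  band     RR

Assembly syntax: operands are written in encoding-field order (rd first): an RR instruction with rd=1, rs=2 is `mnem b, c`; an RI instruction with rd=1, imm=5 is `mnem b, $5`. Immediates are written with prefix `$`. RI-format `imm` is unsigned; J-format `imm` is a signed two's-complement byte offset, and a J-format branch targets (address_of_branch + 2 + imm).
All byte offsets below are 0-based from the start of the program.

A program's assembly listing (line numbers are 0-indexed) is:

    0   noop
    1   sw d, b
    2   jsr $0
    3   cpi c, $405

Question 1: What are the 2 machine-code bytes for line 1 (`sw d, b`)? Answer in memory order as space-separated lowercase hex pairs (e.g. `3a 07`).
f6 80

L1: sw op=0x1e:5|rd=3:2|rs=1:2|pad=0:7 ⇒ 0xf680 ⇒ big f6 80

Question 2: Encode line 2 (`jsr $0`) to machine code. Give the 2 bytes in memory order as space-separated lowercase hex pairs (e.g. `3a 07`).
08 00

L2: jsr op=0x1:5|imm=0:11 ⇒ 0x0800 ⇒ big 08 00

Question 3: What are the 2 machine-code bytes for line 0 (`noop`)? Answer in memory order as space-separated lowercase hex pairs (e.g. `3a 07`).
60 00

line 0 (noop): pack op=0xc:5|pad=0:11 = 0x6000; big→ 60 00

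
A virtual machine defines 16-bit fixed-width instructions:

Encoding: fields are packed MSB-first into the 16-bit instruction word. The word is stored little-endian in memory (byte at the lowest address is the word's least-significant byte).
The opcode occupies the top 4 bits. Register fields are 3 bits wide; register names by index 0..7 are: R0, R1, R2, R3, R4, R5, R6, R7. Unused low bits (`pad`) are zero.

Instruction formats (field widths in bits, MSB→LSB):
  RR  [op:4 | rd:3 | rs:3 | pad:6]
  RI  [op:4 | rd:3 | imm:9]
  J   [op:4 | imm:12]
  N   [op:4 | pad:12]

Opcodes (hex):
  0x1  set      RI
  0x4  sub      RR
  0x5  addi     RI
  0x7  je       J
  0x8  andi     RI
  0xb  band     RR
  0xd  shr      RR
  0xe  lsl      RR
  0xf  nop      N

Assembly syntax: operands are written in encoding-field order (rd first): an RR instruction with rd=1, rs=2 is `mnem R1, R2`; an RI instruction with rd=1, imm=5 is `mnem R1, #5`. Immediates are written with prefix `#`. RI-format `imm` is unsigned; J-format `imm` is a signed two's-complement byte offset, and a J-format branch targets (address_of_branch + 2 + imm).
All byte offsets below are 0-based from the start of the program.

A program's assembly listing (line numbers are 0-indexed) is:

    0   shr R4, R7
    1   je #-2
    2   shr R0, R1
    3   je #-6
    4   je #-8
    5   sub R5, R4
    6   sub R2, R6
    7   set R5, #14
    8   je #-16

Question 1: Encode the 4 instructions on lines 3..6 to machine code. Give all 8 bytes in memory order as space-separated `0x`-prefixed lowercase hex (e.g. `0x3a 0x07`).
0xfa 0x7f 0xf8 0x7f 0x00 0x4b 0x80 0x45

line 3 (je): pack op=0x7:4|imm=-6:12 = 0x7ffa; little→ fa 7f
line 4 (je): pack op=0x7:4|imm=-8:12 = 0x7ff8; little→ f8 7f
line 5 (sub): pack op=0x4:4|rd=5:3|rs=4:3|pad=0:6 = 0x4b00; little→ 00 4b
line 6 (sub): pack op=0x4:4|rd=2:3|rs=6:3|pad=0:6 = 0x4580; little→ 80 45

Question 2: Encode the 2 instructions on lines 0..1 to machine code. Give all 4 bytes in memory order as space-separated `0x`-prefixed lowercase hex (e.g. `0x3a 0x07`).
0xc0 0xd9 0xfe 0x7f

L0: shr op=0xd:4|rd=4:3|rs=7:3|pad=0:6 ⇒ 0xd9c0 ⇒ little c0 d9
L1: je op=0x7:4|imm=-2:12 ⇒ 0x7ffe ⇒ little fe 7f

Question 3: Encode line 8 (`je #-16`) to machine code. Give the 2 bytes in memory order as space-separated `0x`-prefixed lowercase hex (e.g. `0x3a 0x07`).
8. je fields op=0x7:4|imm=-16:12 → word 7ff0h → f0 7f

0xf0 0x7f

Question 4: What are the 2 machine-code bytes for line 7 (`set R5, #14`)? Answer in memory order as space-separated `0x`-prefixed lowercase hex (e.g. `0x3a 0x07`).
line 7 (set): pack op=0x1:4|rd=5:3|imm=14:9 = 0x1a0e; little→ 0e 1a

0x0e 0x1a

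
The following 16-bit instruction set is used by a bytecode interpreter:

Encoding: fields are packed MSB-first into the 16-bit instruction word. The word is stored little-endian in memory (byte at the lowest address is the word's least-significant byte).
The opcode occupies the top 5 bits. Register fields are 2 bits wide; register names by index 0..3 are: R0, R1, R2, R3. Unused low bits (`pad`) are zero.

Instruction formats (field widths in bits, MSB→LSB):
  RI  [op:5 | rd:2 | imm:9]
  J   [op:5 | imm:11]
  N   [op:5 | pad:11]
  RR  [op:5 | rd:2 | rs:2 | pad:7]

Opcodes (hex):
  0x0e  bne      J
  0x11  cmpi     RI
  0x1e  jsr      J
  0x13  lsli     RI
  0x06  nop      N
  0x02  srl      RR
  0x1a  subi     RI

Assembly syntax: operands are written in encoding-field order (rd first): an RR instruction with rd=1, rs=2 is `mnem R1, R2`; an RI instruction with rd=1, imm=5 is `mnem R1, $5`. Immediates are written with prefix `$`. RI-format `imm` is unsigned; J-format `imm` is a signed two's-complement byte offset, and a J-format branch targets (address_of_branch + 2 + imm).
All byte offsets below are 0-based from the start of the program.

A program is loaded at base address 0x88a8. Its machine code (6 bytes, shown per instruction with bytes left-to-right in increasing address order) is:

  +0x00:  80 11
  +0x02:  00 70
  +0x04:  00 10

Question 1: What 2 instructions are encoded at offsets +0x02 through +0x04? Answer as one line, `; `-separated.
@+02  little-endian(00 70) = 0x7000
  op=0x7000>>11=0xe ⇒ bne (J)
  imm@[10:0]=0x0 ⇒ $0
@+04  little-endian(00 10) = 0x1000
  op=0x1000>>11=0x2 ⇒ srl (RR)
  rd@[10:9]=0x0 ⇒ R0
  rs@[8:7]=0x0 ⇒ R0

bne $0; srl R0, R0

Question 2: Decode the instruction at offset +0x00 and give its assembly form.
srl R0, R3

[00] 80 11 → 0x1180
  opcode bits[15:11]=0x2: srl/RR
  rd@[10:9]=0x0 ⇒ R0
  rs@[8:7]=0x3 ⇒ R3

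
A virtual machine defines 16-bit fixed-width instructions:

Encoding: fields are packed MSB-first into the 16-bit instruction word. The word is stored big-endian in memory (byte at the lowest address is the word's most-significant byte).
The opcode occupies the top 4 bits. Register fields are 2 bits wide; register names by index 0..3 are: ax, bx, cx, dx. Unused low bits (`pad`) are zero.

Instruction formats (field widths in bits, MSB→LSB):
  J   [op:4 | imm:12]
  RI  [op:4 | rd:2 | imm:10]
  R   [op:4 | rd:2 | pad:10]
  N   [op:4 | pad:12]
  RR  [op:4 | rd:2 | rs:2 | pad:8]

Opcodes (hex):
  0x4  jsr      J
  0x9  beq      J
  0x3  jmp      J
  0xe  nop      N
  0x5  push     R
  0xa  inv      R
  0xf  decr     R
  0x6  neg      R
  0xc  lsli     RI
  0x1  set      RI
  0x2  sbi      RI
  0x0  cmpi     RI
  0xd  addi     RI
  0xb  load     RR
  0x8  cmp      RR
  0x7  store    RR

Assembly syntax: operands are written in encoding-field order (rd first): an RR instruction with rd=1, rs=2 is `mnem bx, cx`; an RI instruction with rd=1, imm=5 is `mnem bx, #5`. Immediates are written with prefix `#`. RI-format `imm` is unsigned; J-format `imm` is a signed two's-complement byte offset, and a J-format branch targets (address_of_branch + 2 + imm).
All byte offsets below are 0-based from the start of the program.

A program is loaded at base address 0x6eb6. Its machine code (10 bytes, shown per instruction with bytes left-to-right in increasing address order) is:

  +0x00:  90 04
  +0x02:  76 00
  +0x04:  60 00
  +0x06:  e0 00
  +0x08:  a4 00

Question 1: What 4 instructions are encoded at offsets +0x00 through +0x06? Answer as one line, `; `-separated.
@+00  big-endian(90 04) = 0x9004
  opcode bits[15:12]=0x9: beq/J
  imm@[11:0]=0x4 ⇒ #4
@+02  big-endian(76 00) = 0x7600
  opcode bits[15:12]=0x7: store/RR
  rd@[11:10]=0x1 ⇒ bx
  rs@[9:8]=0x2 ⇒ cx
@+04  big-endian(60 00) = 0x6000
  opcode bits[15:12]=0x6: neg/R
  rd@[11:10]=0x0 ⇒ ax
@+06  big-endian(e0 00) = 0xe000
  opcode bits[15:12]=0xe: nop/N

beq #4; store bx, cx; neg ax; nop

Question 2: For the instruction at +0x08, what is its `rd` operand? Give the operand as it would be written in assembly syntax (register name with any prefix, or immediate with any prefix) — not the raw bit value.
bx

off 0x08: read a4 00 as big → 0xa400
  top 4b → 0xa → inv [R]
  [11:10] rd=1 = bx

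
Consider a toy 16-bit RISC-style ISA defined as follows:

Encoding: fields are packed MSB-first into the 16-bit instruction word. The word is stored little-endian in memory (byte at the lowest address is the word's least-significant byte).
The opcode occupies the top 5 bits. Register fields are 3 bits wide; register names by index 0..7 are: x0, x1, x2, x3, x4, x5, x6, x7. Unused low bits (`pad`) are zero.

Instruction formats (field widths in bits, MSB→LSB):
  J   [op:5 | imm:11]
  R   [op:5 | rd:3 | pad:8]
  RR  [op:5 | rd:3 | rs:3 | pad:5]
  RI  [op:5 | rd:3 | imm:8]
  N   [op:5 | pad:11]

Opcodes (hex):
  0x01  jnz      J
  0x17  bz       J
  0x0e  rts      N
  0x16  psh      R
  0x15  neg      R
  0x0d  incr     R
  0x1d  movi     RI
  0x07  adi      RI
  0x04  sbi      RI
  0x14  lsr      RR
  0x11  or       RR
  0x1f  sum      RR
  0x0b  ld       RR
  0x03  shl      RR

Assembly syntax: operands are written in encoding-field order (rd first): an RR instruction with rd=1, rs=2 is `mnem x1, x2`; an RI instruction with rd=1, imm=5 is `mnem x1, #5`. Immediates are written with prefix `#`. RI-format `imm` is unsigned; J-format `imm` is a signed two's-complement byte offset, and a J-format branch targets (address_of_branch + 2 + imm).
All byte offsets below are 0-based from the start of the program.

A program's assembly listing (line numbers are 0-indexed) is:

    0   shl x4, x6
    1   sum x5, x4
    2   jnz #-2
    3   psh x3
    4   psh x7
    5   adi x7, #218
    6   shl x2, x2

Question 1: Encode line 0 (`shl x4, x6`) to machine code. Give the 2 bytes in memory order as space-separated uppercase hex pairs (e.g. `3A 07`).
C0 1C

L0: shl op=0x3:5|rd=4:3|rs=6:3|pad=0:5 ⇒ 0x1cc0 ⇒ little c0 1c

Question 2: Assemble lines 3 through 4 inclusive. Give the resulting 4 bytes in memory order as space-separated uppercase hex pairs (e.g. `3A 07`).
3. psh fields op=0x16:5|rd=3:3|pad=0:8 → word b300h → 00 b3
4. psh fields op=0x16:5|rd=7:3|pad=0:8 → word b700h → 00 b7

00 B3 00 B7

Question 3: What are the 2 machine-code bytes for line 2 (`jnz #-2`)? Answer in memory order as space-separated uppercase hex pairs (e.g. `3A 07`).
FE 0F

L2: jnz op=0x1:5|imm=-2:11 ⇒ 0x0ffe ⇒ little fe 0f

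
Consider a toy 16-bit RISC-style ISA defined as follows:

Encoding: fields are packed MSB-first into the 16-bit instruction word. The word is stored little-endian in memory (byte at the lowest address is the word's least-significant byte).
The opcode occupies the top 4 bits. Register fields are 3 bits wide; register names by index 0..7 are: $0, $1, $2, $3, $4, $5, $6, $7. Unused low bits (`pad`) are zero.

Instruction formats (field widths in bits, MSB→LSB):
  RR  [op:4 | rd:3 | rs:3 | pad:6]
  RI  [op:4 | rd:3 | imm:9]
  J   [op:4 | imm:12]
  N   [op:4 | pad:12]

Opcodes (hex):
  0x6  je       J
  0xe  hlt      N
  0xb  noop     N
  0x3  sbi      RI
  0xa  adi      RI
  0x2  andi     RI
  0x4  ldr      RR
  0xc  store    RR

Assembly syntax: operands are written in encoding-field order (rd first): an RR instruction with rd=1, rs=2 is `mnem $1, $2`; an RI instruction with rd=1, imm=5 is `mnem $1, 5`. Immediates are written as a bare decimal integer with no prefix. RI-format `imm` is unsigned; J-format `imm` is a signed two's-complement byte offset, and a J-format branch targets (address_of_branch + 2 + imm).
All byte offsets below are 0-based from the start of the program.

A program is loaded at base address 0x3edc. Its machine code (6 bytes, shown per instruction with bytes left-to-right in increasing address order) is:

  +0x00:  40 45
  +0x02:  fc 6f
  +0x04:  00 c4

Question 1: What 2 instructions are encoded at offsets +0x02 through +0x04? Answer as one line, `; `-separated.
je -4; store $2, $0

+0x02: fc 6f ⇒ word 0x6ffc (little)
  top 4b → 0x6 → je [J]
  imm@[11:0]=0xffc (s12→-4) ⇒ -4
+0x04: 00 c4 ⇒ word 0xc400 (little)
  top 4b → 0xc → store [RR]
  rd@[11:9]=0x2 ⇒ $2
  rs@[8:6]=0x0 ⇒ $0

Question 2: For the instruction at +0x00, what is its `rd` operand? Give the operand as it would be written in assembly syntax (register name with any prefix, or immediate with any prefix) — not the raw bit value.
$2

+0x00: 40 45 ⇒ word 0x4540 (little)
  opcode bits[15:12]=0x4: ldr/RR
  [11:9] rd=2 = $2
  [8:6] rs=5 = $5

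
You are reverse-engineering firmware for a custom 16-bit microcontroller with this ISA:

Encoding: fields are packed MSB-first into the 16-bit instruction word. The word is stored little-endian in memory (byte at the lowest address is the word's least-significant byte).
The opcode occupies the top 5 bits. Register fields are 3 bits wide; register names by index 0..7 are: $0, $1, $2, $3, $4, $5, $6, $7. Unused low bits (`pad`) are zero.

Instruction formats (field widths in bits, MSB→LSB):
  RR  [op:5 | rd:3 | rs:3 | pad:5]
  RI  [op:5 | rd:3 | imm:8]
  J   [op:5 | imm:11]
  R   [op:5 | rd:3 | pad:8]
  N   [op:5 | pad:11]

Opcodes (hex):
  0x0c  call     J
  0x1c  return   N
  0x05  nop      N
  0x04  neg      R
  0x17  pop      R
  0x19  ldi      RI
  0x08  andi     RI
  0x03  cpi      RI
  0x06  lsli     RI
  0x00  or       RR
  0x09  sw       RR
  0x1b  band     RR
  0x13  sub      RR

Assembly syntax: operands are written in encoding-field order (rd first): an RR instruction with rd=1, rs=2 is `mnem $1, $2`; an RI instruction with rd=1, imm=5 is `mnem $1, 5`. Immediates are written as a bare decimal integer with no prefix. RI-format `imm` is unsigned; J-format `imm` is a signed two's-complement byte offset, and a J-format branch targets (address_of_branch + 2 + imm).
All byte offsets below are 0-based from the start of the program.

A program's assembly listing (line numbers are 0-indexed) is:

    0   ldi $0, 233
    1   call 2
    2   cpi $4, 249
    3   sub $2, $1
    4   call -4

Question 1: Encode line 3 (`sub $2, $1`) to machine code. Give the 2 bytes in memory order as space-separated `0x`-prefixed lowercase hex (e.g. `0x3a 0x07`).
L3: sub op=0x13:5|rd=2:3|rs=1:3|pad=0:5 ⇒ 0x9a20 ⇒ little 20 9a

0x20 0x9a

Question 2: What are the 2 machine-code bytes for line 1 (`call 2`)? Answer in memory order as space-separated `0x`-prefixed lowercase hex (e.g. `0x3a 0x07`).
L1: call op=0xc:5|imm=2:11 ⇒ 0x6002 ⇒ little 02 60

0x02 0x60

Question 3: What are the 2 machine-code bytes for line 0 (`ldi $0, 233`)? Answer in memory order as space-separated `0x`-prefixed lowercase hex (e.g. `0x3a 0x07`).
line 0 (ldi): pack op=0x19:5|rd=0:3|imm=233:8 = 0xc8e9; little→ e9 c8

0xe9 0xc8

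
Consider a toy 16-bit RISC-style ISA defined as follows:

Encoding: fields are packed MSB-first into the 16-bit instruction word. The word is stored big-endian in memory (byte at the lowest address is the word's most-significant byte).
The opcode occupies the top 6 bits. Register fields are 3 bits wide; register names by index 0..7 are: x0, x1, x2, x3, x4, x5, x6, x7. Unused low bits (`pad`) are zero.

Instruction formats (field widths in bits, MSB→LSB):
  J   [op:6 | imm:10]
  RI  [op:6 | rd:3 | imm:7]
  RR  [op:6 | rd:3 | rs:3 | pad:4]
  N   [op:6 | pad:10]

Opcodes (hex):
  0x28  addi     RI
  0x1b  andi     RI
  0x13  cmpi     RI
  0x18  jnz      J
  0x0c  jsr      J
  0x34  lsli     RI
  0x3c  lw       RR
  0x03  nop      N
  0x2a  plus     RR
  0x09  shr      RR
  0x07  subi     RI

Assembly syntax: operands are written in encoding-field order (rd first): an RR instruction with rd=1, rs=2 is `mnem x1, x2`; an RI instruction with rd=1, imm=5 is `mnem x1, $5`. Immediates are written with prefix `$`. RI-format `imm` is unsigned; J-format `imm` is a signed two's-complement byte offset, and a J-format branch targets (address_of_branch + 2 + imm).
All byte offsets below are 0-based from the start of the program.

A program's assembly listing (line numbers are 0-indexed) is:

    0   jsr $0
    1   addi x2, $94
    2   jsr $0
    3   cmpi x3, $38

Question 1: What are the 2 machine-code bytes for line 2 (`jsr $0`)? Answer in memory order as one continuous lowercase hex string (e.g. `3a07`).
3000

L2: jsr op=0xc:6|imm=0:10 ⇒ 0x3000 ⇒ big 30 00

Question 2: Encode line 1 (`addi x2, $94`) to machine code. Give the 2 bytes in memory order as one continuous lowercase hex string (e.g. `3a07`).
a15e

L1: addi op=0x28:6|rd=2:3|imm=94:7 ⇒ 0xa15e ⇒ big a1 5e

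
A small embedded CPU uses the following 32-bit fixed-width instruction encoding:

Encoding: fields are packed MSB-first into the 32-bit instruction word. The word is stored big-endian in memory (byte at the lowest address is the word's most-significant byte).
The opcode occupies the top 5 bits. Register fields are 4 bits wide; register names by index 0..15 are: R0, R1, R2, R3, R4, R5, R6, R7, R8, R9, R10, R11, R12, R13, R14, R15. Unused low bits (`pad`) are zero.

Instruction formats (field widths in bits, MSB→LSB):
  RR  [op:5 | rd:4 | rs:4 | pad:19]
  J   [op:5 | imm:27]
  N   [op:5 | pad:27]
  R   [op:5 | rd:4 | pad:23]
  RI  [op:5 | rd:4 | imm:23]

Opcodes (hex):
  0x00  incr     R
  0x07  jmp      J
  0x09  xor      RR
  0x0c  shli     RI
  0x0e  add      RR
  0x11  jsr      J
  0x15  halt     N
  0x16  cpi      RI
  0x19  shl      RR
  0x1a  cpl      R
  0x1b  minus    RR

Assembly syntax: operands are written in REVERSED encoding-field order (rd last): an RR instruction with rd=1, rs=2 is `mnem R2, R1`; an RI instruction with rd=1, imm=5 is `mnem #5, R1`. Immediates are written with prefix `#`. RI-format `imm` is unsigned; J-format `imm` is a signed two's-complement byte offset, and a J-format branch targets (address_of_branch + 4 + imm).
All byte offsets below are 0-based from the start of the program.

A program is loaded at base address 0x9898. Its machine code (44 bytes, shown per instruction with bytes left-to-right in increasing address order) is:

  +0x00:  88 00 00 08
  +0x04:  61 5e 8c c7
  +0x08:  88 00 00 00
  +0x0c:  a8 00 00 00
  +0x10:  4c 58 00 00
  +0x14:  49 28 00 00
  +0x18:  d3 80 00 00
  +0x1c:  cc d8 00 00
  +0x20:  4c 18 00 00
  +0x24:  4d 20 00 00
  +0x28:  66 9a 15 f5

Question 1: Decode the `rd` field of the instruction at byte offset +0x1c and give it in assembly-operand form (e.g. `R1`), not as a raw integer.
[1c] cc d8 00 00 → 0xccd80000
  top 5b → 0x19 → shl [RR]
  rd@[26:23]=0x9 ⇒ R9
  rs@[22:19]=0xb ⇒ R11

R9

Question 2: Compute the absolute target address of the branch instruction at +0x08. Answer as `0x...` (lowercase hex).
[08] 88 00 00 00 → 0x88000000
  opcode bits[31:27]=0x11: jsr/J
  [26:0] imm=0 = #0
  target = base 0x9898 + off 0x08 + 4 + imm 0 = 0x98a4

0x98a4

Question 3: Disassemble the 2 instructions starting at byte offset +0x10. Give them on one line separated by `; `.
[10] 4c 58 00 00 → 0x4c580000
  top 5b → 0x9 → xor [RR]
  rd: (w>>23)&0xf=0x8 → R8
  rs: (w>>19)&0xf=0xb → R11
[14] 49 28 00 00 → 0x49280000
  top 5b → 0x9 → xor [RR]
  rd: (w>>23)&0xf=0x2 → R2
  rs: (w>>19)&0xf=0x5 → R5

xor R11, R8; xor R5, R2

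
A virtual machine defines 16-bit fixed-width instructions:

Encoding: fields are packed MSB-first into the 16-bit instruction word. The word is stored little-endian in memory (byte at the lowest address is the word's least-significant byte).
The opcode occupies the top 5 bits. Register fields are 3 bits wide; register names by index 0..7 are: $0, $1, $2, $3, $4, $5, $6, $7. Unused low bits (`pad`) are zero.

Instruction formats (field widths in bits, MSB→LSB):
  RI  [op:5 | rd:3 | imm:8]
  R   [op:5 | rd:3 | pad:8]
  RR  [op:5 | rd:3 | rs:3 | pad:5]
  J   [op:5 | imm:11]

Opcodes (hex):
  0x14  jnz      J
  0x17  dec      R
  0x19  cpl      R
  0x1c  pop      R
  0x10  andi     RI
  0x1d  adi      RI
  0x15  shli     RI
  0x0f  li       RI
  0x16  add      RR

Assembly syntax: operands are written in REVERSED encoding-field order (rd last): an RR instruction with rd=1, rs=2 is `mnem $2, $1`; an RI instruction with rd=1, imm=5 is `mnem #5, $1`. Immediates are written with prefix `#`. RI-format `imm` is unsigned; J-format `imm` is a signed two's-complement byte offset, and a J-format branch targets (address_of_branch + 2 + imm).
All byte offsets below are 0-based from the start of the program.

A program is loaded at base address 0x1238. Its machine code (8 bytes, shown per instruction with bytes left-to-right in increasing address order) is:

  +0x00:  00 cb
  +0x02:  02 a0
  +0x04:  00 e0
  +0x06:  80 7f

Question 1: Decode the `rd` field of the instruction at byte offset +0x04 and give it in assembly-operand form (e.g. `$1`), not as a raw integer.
off 0x04: read 00 e0 as little → 0xe000
  top 5b → 0x1c → pop [R]
  [10:8] rd=0 = $0

$0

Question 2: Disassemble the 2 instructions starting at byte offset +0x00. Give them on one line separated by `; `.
[00] 00 cb → 0xcb00
  opcode bits[15:11]=0x19: cpl/R
  rd@[10:8]=0x3 ⇒ $3
[02] 02 a0 → 0xa002
  opcode bits[15:11]=0x14: jnz/J
  imm@[10:0]=0x2 ⇒ #2

cpl $3; jnz #2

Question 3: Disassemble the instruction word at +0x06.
@+06  little-endian(80 7f) = 0x7f80
  top 5b → 0xf → li [RI]
  rd: (w>>8)&0x7=0x7 → $7
  imm: (w>>0)&0xff=0x80 → #128

li #128, $7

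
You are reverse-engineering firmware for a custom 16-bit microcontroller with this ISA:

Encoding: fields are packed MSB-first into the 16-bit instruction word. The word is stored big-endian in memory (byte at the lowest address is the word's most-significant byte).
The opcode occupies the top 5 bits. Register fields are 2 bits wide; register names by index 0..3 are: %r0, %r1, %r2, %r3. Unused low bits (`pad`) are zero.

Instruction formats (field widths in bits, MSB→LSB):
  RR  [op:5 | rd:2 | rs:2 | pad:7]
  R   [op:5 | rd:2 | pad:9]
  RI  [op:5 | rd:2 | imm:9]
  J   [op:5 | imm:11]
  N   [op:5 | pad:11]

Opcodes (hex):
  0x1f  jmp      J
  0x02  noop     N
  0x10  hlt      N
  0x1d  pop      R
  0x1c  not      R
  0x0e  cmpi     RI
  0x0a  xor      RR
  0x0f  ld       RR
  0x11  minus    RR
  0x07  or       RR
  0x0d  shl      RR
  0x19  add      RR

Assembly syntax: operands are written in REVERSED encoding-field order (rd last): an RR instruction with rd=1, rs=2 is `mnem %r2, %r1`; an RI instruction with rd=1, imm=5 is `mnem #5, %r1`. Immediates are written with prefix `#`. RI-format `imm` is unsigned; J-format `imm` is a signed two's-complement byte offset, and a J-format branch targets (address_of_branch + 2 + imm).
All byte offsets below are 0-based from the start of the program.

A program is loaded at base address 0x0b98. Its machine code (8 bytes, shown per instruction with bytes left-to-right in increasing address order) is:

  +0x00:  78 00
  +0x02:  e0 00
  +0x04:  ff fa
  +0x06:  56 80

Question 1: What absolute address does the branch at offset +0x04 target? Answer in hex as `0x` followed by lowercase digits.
0x0b98

@+04  big-endian(ff fa) = 0xfffa
  opcode bits[15:11]=0x1f: jmp/J
  [10:0] imm=2042 (s11→-6) = #-6
  target = base 0x0b98 + off 0x04 + 2 + imm -6 = 0x0b98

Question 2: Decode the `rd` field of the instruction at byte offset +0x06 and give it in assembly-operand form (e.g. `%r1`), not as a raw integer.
@+06  big-endian(56 80) = 0x5680
  top 5b → 0xa → xor [RR]
  rd@[10:9]=0x3 ⇒ %r3
  rs@[8:7]=0x1 ⇒ %r1

%r3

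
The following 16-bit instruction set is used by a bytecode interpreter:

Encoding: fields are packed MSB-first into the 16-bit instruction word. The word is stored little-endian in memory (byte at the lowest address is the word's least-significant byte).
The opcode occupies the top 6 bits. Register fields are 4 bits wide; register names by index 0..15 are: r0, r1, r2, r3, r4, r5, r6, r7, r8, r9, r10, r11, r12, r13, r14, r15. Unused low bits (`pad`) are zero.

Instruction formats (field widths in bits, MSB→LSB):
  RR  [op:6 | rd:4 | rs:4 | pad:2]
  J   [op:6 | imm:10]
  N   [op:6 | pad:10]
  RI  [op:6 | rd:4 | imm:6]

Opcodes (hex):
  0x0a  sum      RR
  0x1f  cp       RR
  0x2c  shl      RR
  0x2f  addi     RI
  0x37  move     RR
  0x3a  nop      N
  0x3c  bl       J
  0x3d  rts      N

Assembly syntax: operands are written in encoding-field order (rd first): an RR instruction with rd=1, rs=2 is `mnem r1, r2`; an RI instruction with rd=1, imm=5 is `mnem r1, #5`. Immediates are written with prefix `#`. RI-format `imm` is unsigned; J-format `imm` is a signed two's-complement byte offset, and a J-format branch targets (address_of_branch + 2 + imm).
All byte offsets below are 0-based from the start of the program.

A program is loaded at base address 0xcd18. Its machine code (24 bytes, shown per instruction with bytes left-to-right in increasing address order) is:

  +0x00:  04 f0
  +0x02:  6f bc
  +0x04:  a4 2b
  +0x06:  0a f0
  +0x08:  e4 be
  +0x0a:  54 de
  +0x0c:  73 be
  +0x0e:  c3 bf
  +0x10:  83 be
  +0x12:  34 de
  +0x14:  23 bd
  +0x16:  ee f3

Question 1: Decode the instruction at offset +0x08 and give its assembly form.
[08] e4 be → 0xbee4
  op=0xbee4>>10=0x2f ⇒ addi (RI)
  rd@[9:6]=0xb ⇒ r11
  imm@[5:0]=0x24 ⇒ #36

addi r11, #36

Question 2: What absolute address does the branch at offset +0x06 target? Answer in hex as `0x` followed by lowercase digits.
0xcd2a

off 0x06: read 0a f0 as little → 0xf00a
  op=0xf00a>>10=0x3c ⇒ bl (J)
  imm: (w>>0)&0x3ff=0xa → #10
  target = base 0xcd18 + off 0x06 + 2 + imm 10 = 0xcd2a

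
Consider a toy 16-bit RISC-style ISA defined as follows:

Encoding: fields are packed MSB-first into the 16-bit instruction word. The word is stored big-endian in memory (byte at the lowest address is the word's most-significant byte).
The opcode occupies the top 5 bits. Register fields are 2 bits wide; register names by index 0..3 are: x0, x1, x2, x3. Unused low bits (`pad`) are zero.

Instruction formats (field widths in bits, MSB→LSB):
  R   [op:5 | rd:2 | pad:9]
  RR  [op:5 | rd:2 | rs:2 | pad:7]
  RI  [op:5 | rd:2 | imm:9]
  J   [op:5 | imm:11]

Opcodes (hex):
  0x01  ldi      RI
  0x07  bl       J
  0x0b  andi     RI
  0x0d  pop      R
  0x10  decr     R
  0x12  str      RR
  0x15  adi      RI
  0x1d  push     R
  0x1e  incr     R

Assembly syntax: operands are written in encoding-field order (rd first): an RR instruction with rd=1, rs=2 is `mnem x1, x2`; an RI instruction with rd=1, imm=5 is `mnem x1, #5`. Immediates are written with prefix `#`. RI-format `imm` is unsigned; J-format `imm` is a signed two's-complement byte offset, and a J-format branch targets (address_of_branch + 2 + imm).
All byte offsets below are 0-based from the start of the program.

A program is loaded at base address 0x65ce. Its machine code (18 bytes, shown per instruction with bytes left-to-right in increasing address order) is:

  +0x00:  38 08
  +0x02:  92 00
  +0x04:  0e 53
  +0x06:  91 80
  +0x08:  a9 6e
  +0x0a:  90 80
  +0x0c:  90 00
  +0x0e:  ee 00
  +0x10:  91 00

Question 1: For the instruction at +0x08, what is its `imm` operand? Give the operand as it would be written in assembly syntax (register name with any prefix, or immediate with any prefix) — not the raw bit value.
#366

@+08  big-endian(a9 6e) = 0xa96e
  op=0xa96e>>11=0x15 ⇒ adi (RI)
  rd: (w>>9)&0x3=0x0 → x0
  imm: (w>>0)&0x1ff=0x16e → #366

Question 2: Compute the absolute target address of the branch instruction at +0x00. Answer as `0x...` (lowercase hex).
off 0x00: read 38 08 as big → 0x3808
  top 5b → 0x7 → bl [J]
  imm: (w>>0)&0x7ff=0x8 → #8
  target = base 0x65ce + off 0x00 + 2 + imm 8 = 0x65d8

0x65d8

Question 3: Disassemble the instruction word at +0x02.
str x1, x0

off 0x02: read 92 00 as big → 0x9200
  top 5b → 0x12 → str [RR]
  rd: (w>>9)&0x3=0x1 → x1
  rs: (w>>7)&0x3=0x0 → x0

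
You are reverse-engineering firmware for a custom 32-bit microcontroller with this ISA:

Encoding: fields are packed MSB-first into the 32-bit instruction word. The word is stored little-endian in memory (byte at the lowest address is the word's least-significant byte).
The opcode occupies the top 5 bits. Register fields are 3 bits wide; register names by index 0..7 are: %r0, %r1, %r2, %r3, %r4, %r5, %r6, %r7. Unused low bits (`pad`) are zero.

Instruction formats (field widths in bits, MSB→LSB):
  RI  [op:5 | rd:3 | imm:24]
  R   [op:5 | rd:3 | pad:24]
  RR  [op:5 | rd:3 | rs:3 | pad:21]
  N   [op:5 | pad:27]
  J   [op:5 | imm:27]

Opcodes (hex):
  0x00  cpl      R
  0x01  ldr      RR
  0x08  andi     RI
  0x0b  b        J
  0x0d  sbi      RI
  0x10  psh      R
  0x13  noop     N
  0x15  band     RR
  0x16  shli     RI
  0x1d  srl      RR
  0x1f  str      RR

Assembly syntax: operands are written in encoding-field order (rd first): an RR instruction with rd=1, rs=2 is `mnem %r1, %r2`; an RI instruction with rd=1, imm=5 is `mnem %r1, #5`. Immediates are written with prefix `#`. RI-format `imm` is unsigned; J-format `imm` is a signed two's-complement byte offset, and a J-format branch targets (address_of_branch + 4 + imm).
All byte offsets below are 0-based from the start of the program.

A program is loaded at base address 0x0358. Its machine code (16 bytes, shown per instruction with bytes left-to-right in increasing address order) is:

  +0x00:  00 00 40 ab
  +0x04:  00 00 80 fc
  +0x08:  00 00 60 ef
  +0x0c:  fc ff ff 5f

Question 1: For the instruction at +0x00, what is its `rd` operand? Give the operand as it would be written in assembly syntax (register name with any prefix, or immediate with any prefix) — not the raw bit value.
[00] 00 00 40 ab → 0xab400000
  op=0xab400000>>27=0x15 ⇒ band (RR)
  rd@[26:24]=0x3 ⇒ %r3
  rs@[23:21]=0x2 ⇒ %r2

%r3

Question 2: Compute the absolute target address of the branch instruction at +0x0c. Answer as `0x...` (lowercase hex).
0x0364

off 0x0c: read fc ff ff 5f as little → 0x5ffffffc
  opcode bits[31:27]=0xb: b/J
  [26:0] imm=134217724 (s27→-4) = #-4
  target = base 0x0358 + off 0x0c + 4 + imm -4 = 0x0364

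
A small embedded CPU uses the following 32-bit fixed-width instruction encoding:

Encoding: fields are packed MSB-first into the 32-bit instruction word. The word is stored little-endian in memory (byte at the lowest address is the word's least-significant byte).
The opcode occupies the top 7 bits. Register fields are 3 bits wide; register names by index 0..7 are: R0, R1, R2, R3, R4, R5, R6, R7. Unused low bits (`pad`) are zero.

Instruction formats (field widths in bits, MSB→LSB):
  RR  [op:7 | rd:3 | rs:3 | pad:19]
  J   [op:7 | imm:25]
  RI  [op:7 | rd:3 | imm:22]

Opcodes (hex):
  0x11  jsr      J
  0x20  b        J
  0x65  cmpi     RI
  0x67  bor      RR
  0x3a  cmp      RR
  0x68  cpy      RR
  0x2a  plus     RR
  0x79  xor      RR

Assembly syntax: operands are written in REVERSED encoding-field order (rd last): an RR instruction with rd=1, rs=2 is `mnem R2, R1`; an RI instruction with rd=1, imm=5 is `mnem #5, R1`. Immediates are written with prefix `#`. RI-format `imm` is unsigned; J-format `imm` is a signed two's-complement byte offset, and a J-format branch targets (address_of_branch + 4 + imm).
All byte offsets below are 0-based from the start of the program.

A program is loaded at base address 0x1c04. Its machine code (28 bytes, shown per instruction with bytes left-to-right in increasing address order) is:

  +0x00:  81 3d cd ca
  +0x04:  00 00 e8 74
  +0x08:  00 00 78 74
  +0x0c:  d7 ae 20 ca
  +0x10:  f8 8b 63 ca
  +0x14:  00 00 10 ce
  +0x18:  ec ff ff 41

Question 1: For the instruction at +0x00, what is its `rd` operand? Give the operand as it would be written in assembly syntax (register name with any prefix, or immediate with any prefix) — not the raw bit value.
off 0x00: read 81 3d cd ca as little → 0xcacd3d81
  op=0xcacd3d81>>25=0x65 ⇒ cmpi (RI)
  [24:22] rd=3 = R3
  [21:0] imm=867713 = #867713

R3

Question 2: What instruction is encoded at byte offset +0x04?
+0x04: 00 00 e8 74 ⇒ word 0x74e80000 (little)
  top 7b → 0x3a → cmp [RR]
  rd: (w>>22)&0x7=0x3 → R3
  rs: (w>>19)&0x7=0x5 → R5

cmp R5, R3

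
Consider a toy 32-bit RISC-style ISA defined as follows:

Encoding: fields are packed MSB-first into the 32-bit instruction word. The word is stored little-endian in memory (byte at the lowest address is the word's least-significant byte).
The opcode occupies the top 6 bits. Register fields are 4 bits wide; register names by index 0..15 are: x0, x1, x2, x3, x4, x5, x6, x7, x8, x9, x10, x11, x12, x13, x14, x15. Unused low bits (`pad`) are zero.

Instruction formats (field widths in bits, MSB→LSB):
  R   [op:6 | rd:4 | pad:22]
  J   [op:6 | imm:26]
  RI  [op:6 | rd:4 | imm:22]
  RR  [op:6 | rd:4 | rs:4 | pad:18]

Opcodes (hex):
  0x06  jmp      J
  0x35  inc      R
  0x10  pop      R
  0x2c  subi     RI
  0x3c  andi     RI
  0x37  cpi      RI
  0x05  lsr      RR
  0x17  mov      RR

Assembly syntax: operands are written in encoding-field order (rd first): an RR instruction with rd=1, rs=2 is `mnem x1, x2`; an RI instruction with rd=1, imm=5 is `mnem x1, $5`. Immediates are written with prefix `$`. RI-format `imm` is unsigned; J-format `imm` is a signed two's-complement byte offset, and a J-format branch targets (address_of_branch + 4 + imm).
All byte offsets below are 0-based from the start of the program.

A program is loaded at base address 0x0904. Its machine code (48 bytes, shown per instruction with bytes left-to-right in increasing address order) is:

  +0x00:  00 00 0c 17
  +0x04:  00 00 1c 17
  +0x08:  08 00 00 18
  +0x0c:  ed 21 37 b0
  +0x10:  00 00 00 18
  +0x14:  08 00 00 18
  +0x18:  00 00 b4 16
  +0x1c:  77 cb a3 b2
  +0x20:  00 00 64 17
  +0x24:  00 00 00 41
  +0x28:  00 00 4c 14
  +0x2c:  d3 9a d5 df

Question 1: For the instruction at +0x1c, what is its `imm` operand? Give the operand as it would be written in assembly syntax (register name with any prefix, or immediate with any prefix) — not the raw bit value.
+0x1c: 77 cb a3 b2 ⇒ word 0xb2a3cb77 (little)
  top 6b → 0x2c → subi [RI]
  [25:22] rd=10 = x10
  [21:0] imm=2345847 = $2345847

$2345847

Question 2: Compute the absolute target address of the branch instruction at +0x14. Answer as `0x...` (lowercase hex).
0x0924

[14] 08 00 00 18 → 0x18000008
  opcode bits[31:26]=0x6: jmp/J
  imm@[25:0]=0x8 ⇒ $8
  target = base 0x0904 + off 0x14 + 4 + imm 8 = 0x0924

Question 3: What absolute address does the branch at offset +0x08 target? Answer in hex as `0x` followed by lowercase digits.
+0x08: 08 00 00 18 ⇒ word 0x18000008 (little)
  op=0x18000008>>26=0x6 ⇒ jmp (J)
  imm: (w>>0)&0x3ffffff=0x8 → $8
  target = base 0x0904 + off 0x08 + 4 + imm 8 = 0x0918

0x0918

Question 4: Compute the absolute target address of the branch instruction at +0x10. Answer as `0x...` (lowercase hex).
0x0918

[10] 00 00 00 18 → 0x18000000
  op=0x18000000>>26=0x6 ⇒ jmp (J)
  [25:0] imm=0 = $0
  target = base 0x0904 + off 0x10 + 4 + imm 0 = 0x0918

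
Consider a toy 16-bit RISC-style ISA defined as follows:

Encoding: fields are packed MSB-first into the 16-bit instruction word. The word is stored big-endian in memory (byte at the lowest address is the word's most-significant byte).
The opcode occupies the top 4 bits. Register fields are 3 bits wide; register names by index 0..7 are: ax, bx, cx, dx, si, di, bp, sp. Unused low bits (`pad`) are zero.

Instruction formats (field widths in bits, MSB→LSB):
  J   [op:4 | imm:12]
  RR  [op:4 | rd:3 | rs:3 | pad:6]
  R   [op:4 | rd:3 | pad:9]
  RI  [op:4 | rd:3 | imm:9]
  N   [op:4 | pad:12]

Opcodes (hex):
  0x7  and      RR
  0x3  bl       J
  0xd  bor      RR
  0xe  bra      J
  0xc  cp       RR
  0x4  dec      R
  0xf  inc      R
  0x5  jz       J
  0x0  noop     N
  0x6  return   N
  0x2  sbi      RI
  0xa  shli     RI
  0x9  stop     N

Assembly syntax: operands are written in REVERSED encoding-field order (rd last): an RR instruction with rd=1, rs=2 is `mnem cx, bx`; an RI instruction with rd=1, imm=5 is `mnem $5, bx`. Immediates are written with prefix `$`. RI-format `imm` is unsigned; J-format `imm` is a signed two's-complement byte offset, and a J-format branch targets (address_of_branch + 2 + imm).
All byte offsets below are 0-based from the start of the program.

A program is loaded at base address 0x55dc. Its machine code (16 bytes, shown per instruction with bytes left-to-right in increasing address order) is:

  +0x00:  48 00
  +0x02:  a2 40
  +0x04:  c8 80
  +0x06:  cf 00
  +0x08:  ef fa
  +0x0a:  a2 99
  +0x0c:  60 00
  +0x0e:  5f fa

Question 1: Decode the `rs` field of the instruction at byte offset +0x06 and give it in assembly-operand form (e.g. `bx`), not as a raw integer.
si

@+06  big-endian(cf 00) = 0xcf00
  op=0xcf00>>12=0xc ⇒ cp (RR)
  [11:9] rd=7 = sp
  [8:6] rs=4 = si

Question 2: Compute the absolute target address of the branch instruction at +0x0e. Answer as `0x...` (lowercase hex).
0x55e6

[0e] 5f fa → 0x5ffa
  opcode bits[15:12]=0x5: jz/J
  [11:0] imm=4090 (s12→-6) = $-6
  target = base 0x55dc + off 0x0e + 2 + imm -6 = 0x55e6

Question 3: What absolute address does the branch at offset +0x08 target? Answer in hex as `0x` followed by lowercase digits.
[08] ef fa → 0xeffa
  op=0xeffa>>12=0xe ⇒ bra (J)
  [11:0] imm=4090 (s12→-6) = $-6
  target = base 0x55dc + off 0x08 + 2 + imm -6 = 0x55e0

0x55e0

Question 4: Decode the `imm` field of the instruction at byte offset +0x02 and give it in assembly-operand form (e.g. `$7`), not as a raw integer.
$64

[02] a2 40 → 0xa240
  op=0xa240>>12=0xa ⇒ shli (RI)
  rd@[11:9]=0x1 ⇒ bx
  imm@[8:0]=0x40 ⇒ $64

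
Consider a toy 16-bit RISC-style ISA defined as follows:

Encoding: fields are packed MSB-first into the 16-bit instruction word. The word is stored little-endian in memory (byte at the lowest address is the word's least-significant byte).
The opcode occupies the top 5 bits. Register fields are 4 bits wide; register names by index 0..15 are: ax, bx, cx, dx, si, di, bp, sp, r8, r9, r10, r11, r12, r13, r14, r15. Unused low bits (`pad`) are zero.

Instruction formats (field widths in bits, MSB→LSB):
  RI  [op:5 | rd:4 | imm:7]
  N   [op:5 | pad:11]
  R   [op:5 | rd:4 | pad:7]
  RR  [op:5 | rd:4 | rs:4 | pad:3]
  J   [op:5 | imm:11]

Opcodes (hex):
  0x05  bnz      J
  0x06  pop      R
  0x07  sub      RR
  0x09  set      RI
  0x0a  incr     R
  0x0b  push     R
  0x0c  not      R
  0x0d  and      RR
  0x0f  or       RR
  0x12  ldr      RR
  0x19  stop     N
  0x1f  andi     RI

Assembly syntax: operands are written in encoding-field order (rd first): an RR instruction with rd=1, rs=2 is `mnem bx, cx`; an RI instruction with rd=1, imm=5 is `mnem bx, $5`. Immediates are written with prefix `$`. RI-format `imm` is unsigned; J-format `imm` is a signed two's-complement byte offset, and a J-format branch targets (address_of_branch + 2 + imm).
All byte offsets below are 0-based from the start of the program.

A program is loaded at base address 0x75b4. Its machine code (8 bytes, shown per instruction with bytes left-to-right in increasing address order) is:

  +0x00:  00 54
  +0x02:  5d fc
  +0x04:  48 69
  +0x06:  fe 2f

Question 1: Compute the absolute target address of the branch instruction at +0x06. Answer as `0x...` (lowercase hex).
0x75ba

@+06  little-endian(fe 2f) = 0x2ffe
  top 5b → 0x5 → bnz [J]
  [10:0] imm=2046 (s11→-2) = $-2
  target = base 0x75b4 + off 0x06 + 2 + imm -2 = 0x75ba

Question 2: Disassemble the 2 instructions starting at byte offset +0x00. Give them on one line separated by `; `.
+0x00: 00 54 ⇒ word 0x5400 (little)
  op=0x5400>>11=0xa ⇒ incr (R)
  [10:7] rd=8 = r8
+0x02: 5d fc ⇒ word 0xfc5d (little)
  op=0xfc5d>>11=0x1f ⇒ andi (RI)
  [10:7] rd=8 = r8
  [6:0] imm=93 = $93

incr r8; andi r8, $93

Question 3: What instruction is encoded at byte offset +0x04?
off 0x04: read 48 69 as little → 0x6948
  opcode bits[15:11]=0xd: and/RR
  rd: (w>>7)&0xf=0x2 → cx
  rs: (w>>3)&0xf=0x9 → r9

and cx, r9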